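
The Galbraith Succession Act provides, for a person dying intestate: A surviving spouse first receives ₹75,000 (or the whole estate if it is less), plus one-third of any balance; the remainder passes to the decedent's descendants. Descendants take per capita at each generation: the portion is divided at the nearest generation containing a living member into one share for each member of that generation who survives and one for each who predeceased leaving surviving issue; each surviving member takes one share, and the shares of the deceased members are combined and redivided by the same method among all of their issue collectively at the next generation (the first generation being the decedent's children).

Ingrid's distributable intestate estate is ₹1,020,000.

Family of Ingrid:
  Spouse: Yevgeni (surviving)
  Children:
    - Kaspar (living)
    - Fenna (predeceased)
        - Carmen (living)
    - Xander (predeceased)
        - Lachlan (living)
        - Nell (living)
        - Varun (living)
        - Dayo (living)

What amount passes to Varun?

Varun receives ₹84,000.

Yevgeni first takes ₹75,000, leaving a balance of ₹945,000. Yevgeni then takes one-third of the balance (₹315,000), for a total of ₹390,000. The remaining ₹630,000 passes to the descendants.
The descendants' portion (₹630,000) is divided at the children's generation into 3 shares of ₹210,000. Kaspar takes ₹210,000. The 2 shares of the deceased (Fenna and Xander) are combined into a pool of ₹420,000.
That pool (₹420,000) is divided at the grandchildren's generation equally among Carmen, Lachlan, Nell, Varun, and Dayo: ₹84,000 each.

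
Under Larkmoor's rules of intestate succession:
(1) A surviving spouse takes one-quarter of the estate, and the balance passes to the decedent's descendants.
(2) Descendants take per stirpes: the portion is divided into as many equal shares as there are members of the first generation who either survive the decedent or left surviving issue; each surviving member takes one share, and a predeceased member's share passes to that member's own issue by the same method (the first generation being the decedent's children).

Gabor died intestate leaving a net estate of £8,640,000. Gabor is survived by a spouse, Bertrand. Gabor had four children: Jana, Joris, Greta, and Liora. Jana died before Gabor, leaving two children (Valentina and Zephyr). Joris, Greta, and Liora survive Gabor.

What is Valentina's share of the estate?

Bertrand takes one-quarter of £8,640,000 = £2,160,000. The remaining £6,480,000 passes to the descendants.
The descendants' portion (£6,480,000) is divided into 4 shares of £1,620,000: Joris, Greta, and Liora each take £1,620,000; Jana's £1,620,000 share passes to Jana's issue.
Jana's share (£1,620,000) is divided into 2 shares of £810,000: Valentina and Zephyr each take £810,000.

Valentina receives £810,000.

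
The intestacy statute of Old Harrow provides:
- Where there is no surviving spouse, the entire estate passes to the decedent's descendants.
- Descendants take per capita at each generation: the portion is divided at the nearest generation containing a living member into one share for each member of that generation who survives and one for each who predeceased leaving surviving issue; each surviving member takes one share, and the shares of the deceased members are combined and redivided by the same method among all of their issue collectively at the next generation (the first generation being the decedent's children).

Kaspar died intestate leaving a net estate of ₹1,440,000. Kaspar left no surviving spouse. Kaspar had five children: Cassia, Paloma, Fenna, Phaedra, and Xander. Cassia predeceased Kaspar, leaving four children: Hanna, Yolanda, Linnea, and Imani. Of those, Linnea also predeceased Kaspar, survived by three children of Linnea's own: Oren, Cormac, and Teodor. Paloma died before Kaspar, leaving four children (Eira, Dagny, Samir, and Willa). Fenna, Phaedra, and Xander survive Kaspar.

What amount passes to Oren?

The entire ₹1,440,000 passes to the descendants.
That amount (₹1,440,000) is divided at the children's generation into 5 shares of ₹288,000. Fenna, Phaedra, and Xander each take ₹288,000. The 2 shares of the deceased (Cassia and Paloma) are combined into a pool of ₹576,000.
That pool (₹576,000) is divided at the grandchildren's generation into 8 shares of ₹72,000. Hanna, Yolanda, Imani, Eira, Dagny, Samir, and Willa each take ₹72,000. The remaining share for the deceased Linnea (₹72,000) is carried to the next generation.
That pool (₹72,000) is divided at the great-grandchildren's generation equally among Oren, Cormac, and Teodor: ₹24,000 each.

Oren receives ₹24,000.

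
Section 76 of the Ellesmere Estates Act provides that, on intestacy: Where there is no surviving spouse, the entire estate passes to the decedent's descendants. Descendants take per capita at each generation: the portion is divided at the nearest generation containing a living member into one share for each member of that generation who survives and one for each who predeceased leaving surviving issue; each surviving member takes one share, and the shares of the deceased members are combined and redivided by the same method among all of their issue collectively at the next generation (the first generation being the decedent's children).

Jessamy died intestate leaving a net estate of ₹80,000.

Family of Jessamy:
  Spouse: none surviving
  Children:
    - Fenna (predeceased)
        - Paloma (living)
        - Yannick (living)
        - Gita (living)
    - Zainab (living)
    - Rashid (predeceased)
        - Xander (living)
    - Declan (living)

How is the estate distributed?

The entire ₹80,000 passes to the descendants.
That amount (₹80,000) is divided at the children's generation into 4 shares of ₹20,000. Zainab and Declan each take ₹20,000. The 2 shares of the deceased (Fenna and Rashid) are combined into a pool of ₹40,000.
That pool (₹40,000) is divided at the grandchildren's generation equally among Paloma, Yannick, Gita, and Xander: ₹10,000 each.

Paloma: ₹10,000; Yannick: ₹10,000; Gita: ₹10,000; Zainab: ₹20,000; Xander: ₹10,000; Declan: ₹20,000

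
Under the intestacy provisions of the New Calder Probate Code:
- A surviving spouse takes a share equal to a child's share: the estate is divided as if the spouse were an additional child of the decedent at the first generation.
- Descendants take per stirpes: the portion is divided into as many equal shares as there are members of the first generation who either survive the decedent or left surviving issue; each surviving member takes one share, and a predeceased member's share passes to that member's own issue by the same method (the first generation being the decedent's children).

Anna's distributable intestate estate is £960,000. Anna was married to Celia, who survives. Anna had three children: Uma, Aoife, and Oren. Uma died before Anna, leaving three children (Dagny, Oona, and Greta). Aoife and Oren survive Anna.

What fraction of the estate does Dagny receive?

Dagny receives 1/12 of the estate.

The spouse counts as an additional share at the children's level, so there are 4 primary shares of £240,000. Celia takes one such share (£240,000).
The children's combined portion (£720,000) is divided into 3 shares of £240,000: Aoife and Oren each take £240,000; Uma's £240,000 share passes to Uma's issue.
Uma's share (£240,000) is divided into 3 shares of £80,000: Dagny, Oona, and Greta each take £80,000.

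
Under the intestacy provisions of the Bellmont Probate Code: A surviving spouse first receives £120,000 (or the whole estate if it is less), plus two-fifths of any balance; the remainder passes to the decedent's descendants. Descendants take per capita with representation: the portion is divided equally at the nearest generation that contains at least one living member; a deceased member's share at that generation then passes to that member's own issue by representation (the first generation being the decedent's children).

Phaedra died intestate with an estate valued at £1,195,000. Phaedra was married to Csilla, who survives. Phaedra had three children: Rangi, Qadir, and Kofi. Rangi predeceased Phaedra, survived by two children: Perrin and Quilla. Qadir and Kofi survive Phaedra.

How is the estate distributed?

Csilla first takes £120,000, leaving a balance of £1,075,000. Csilla then takes two-fifths of the balance (£430,000), for a total of £550,000. The remaining £645,000 passes to the descendants.
The descendants' portion (£645,000) is divided into 3 shares of £215,000: Qadir and Kofi each take £215,000; Rangi's £215,000 share passes to Rangi's issue.
Rangi's share (£215,000) is divided into 2 shares of £107,500: Perrin and Quilla each take £107,500.

Csilla: £550,000; Perrin: £107,500; Quilla: £107,500; Qadir: £215,000; Kofi: £215,000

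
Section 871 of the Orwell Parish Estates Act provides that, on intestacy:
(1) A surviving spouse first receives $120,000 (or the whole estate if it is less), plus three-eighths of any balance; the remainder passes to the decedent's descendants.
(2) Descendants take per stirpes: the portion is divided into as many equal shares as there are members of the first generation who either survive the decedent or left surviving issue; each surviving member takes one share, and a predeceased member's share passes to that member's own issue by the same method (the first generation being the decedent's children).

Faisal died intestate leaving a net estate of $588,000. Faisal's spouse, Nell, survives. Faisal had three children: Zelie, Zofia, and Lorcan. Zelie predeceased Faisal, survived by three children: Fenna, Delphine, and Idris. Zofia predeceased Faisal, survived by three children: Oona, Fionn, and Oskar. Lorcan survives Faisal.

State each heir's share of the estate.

Nell first takes $120,000, leaving a balance of $468,000. Nell then takes three-eighths of the balance ($175,500), for a total of $295,500. The remaining $292,500 passes to the descendants.
The descendants' portion ($292,500) is divided into 3 shares of $97,500: Lorcan takes $97,500; Zelie's $97,500 share passes to Zelie's issue; Zofia's $97,500 share passes to Zofia's issue.
Zelie's share ($97,500) is divided into 3 shares of $32,500: Fenna, Delphine, and Idris each take $32,500.
Zofia's share ($97,500) is divided into 3 shares of $32,500: Oona, Fionn, and Oskar each take $32,500.

Nell: $295,500; Fenna: $32,500; Delphine: $32,500; Idris: $32,500; Oona: $32,500; Fionn: $32,500; Oskar: $32,500; Lorcan: $97,500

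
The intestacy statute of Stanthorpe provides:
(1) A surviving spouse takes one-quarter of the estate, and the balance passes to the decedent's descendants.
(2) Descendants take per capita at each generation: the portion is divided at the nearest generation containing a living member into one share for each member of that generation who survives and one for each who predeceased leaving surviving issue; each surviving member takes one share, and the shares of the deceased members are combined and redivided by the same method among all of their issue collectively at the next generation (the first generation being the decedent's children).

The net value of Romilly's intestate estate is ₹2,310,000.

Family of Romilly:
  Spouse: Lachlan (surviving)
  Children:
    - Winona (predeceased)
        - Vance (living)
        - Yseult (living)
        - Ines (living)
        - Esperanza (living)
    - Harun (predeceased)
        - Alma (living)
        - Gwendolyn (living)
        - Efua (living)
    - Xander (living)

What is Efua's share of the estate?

Efua receives ₹165,000.

Lachlan takes one-quarter of ₹2,310,000 = ₹577,500. The remaining ₹1,732,500 passes to the descendants.
The descendants' portion (₹1,732,500) is divided at the children's generation into 3 shares of ₹577,500. Xander takes ₹577,500. The 2 shares of the deceased (Winona and Harun) are combined into a pool of ₹1,155,000.
That pool (₹1,155,000) is divided at the grandchildren's generation equally among Vance, Yseult, Ines, Esperanza, Alma, Gwendolyn, and Efua: ₹165,000 each.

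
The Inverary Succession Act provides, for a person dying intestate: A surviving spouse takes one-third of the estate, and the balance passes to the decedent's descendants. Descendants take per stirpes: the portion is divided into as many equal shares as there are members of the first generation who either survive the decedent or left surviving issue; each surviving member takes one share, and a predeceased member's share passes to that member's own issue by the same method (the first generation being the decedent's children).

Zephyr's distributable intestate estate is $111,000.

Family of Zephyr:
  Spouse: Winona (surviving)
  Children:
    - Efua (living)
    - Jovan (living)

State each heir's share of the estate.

Winona takes one-third of $111,000 = $37,000. The remaining $74,000 passes to the descendants.
The descendants' portion ($74,000) is divided into 2 shares of $37,000: Efua and Jovan each take $37,000.

Winona: $37,000; Efua: $37,000; Jovan: $37,000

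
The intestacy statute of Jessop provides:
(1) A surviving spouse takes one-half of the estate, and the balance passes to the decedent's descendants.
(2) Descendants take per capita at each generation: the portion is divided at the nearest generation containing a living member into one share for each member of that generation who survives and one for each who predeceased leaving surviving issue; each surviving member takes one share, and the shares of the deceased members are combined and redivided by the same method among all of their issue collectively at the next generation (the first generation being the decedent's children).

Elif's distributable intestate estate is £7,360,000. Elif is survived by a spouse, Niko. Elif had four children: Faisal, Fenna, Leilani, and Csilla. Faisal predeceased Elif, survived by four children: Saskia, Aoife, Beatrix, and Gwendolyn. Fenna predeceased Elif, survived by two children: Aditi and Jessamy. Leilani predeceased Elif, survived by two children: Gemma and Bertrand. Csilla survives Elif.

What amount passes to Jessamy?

Niko takes one-half of £7,360,000 = £3,680,000. The remaining £3,680,000 passes to the descendants.
The descendants' portion (£3,680,000) is divided at the children's generation into 4 shares of £920,000. Csilla takes £920,000. The 3 shares of the deceased (Faisal, Fenna, and Leilani) are combined into a pool of £2,760,000.
That pool (£2,760,000) is divided at the grandchildren's generation equally among Saskia, Aoife, Beatrix, Gwendolyn, Aditi, Jessamy, Gemma, and Bertrand: £345,000 each.

Jessamy receives £345,000.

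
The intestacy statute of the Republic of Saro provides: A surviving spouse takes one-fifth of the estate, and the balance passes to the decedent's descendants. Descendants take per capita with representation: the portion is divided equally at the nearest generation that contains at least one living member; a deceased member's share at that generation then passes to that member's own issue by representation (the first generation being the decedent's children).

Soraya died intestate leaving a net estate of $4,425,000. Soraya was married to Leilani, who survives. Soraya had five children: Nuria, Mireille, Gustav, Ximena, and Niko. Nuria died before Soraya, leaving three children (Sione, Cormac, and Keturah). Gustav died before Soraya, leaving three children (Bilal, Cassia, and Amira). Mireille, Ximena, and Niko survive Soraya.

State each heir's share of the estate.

Leilani: $885,000; Sione: $236,000; Cormac: $236,000; Keturah: $236,000; Mireille: $708,000; Bilal: $236,000; Cassia: $236,000; Amira: $236,000; Ximena: $708,000; Niko: $708,000

Leilani takes one-fifth of $4,425,000 = $885,000. The remaining $3,540,000 passes to the descendants.
The descendants' portion ($3,540,000) is divided into 5 shares of $708,000: Mireille, Ximena, and Niko each take $708,000; Nuria's $708,000 share passes to Nuria's issue; Gustav's $708,000 share passes to Gustav's issue.
Nuria's share ($708,000) is divided into 3 shares of $236,000: Sione, Cormac, and Keturah each take $236,000.
Gustav's share ($708,000) is divided into 3 shares of $236,000: Bilal, Cassia, and Amira each take $236,000.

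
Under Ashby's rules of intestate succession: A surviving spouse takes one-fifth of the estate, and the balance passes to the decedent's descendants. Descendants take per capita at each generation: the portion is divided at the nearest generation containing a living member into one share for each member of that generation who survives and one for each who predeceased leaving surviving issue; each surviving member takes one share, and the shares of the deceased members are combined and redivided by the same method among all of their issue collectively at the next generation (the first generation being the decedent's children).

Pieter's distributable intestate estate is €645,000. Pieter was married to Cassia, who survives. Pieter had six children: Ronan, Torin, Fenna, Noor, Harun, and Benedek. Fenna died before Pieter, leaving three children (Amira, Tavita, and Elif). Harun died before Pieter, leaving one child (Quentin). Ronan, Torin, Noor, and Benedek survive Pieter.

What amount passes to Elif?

Elif receives €43,000.

Cassia takes one-fifth of €645,000 = €129,000. The remaining €516,000 passes to the descendants.
The descendants' portion (€516,000) is divided at the children's generation into 6 shares of €86,000. Ronan, Torin, Noor, and Benedek each take €86,000. The 2 shares of the deceased (Fenna and Harun) are combined into a pool of €172,000.
That pool (€172,000) is divided at the grandchildren's generation equally among Amira, Tavita, Elif, and Quentin: €43,000 each.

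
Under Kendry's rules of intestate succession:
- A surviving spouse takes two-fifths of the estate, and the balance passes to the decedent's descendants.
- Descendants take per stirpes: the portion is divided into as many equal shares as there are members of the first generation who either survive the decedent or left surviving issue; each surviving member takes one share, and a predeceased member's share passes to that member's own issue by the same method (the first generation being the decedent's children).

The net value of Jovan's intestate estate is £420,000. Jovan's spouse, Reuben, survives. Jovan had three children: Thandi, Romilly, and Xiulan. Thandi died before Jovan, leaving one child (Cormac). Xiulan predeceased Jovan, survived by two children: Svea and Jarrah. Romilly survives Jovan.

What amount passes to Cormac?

Reuben takes two-fifths of £420,000 = £168,000. The remaining £252,000 passes to the descendants.
The descendants' portion (£252,000) is divided into 3 shares of £84,000: Romilly takes £84,000; Thandi's £84,000 share passes to Thandi's issue; Xiulan's £84,000 share passes to Xiulan's issue.
Thandi's share (£84,000) passes entirely to Cormac.
Xiulan's share (£84,000) is divided into 2 shares of £42,000: Svea and Jarrah each take £42,000.

Cormac receives £84,000.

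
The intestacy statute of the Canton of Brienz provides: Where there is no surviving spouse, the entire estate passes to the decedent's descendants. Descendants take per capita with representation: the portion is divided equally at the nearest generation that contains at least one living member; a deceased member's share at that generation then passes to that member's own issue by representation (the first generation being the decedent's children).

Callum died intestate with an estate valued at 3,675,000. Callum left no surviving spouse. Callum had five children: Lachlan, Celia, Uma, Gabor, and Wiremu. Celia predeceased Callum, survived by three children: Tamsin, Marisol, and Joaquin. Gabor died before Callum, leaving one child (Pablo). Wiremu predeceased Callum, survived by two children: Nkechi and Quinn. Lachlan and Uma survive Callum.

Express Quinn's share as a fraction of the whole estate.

Quinn receives 1/10 of the estate.

The entire 3,675,000 passes to the descendants.
That amount (3,675,000) is divided into 5 shares of 735,000: Lachlan and Uma each take 735,000; Celia's 735,000 share passes to Celia's issue; Gabor's 735,000 share passes to Gabor's issue; Wiremu's 735,000 share passes to Wiremu's issue.
Celia's share (735,000) is divided into 3 shares of 245,000: Tamsin, Marisol, and Joaquin each take 245,000.
Gabor's share (735,000) passes entirely to Pablo.
Wiremu's share (735,000) is divided into 2 shares of 367,500: Nkechi and Quinn each take 367,500.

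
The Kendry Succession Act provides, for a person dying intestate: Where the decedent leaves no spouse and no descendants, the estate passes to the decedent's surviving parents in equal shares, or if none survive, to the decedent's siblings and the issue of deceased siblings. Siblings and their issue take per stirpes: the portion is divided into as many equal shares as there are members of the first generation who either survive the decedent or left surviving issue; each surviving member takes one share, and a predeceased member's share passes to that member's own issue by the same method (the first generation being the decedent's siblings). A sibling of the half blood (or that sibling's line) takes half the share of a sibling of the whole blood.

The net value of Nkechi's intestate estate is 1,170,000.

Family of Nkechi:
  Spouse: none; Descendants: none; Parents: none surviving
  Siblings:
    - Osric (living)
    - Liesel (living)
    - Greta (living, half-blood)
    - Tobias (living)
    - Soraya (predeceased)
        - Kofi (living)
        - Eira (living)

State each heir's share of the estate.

The entire 1,170,000 passes to the siblings and their issue.
Counting each half-blood sibling's line as half a unit, there are 9/2 units in 1,170,000, so one unit is 260,000. Whole-blood lines (Osric, Liesel, Tobias, and Soraya) take 260,000 each; half-blood lines (Greta) take 130,000 each.
Soraya's share (260,000) is divided into 2 shares of 130,000: Kofi and Eira each take 130,000.

Osric: 260,000; Liesel: 260,000; Greta: 130,000; Tobias: 260,000; Kofi: 130,000; Eira: 130,000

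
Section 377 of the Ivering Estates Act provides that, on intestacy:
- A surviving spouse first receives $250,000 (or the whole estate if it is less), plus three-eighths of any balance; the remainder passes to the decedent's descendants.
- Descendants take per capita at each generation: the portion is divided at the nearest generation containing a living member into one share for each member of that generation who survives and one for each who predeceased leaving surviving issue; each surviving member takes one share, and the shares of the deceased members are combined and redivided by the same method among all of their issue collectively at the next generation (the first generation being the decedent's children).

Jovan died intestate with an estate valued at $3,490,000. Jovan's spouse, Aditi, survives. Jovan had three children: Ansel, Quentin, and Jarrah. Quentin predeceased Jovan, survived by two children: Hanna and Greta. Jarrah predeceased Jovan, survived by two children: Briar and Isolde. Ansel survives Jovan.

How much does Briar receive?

Briar receives $337,500.

Aditi first takes $250,000, leaving a balance of $3,240,000. Aditi then takes three-eighths of the balance ($1,215,000), for a total of $1,465,000. The remaining $2,025,000 passes to the descendants.
The descendants' portion ($2,025,000) is divided at the children's generation into 3 shares of $675,000. Ansel takes $675,000. The 2 shares of the deceased (Quentin and Jarrah) are combined into a pool of $1,350,000.
That pool ($1,350,000) is divided at the grandchildren's generation equally among Hanna, Greta, Briar, and Isolde: $337,500 each.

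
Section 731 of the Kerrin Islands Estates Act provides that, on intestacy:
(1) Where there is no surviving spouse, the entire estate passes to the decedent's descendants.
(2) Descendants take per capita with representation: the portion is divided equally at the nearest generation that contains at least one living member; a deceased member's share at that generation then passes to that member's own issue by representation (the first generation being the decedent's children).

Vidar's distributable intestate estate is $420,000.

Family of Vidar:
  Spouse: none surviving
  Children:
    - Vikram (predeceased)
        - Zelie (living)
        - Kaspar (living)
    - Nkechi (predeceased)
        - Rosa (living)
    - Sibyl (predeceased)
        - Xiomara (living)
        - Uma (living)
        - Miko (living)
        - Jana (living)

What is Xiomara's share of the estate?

The entire $420,000 passes to the descendants.
No child survives, so the initial division is made at the grandchildren's generation.
That amount ($420,000) is divided into 7 shares of $60,000: Zelie, Kaspar, Rosa, Xiomara, Uma, Miko, and Jana each take $60,000.

Xiomara receives $60,000.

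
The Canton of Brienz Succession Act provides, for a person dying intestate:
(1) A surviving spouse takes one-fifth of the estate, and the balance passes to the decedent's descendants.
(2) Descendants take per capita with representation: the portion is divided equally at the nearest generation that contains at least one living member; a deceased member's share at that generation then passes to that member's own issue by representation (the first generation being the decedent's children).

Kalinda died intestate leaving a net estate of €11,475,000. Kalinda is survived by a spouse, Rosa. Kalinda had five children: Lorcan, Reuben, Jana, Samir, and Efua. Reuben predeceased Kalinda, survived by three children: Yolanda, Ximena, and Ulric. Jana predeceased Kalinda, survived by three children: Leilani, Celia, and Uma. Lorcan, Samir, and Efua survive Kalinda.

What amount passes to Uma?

Uma receives €612,000.

Rosa takes one-fifth of €11,475,000 = €2,295,000. The remaining €9,180,000 passes to the descendants.
The descendants' portion (€9,180,000) is divided into 5 shares of €1,836,000: Lorcan, Samir, and Efua each take €1,836,000; Reuben's €1,836,000 share passes to Reuben's issue; Jana's €1,836,000 share passes to Jana's issue.
Reuben's share (€1,836,000) is divided into 3 shares of €612,000: Yolanda, Ximena, and Ulric each take €612,000.
Jana's share (€1,836,000) is divided into 3 shares of €612,000: Leilani, Celia, and Uma each take €612,000.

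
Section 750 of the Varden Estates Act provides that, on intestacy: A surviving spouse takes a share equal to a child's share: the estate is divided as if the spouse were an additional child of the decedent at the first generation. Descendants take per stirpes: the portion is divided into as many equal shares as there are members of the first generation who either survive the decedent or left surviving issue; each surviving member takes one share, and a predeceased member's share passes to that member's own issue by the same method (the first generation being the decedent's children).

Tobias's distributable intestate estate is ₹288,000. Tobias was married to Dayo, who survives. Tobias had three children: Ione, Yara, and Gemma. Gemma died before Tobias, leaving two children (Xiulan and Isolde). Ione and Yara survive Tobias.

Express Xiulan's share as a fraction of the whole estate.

The spouse counts as an additional share at the children's level, so there are 4 primary shares of ₹72,000. Dayo takes one such share (₹72,000).
The children's combined portion (₹216,000) is divided into 3 shares of ₹72,000: Ione and Yara each take ₹72,000; Gemma's ₹72,000 share passes to Gemma's issue.
Gemma's share (₹72,000) is divided into 2 shares of ₹36,000: Xiulan and Isolde each take ₹36,000.

Xiulan receives 1/8 of the estate.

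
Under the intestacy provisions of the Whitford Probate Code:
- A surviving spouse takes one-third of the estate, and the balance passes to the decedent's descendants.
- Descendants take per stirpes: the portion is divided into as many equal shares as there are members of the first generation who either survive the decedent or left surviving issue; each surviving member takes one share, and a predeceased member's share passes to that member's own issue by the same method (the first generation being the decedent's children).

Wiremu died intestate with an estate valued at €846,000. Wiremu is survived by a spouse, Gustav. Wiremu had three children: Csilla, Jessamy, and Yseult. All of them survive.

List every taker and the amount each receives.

Gustav takes one-third of €846,000 = €282,000. The remaining €564,000 passes to the descendants.
The descendants' portion (€564,000) is divided into 3 shares of €188,000: Csilla, Jessamy, and Yseult each take €188,000.

Gustav: €282,000; Csilla: €188,000; Jessamy: €188,000; Yseult: €188,000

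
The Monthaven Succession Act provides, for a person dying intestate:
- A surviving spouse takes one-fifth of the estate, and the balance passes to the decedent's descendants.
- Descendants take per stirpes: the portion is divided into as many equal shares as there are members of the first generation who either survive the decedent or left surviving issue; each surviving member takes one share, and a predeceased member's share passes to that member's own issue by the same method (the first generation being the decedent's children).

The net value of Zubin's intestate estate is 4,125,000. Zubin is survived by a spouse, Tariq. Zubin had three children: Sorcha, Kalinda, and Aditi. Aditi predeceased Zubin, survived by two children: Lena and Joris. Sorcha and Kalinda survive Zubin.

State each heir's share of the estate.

Tariq takes one-fifth of 4,125,000 = 825,000. The remaining 3,300,000 passes to the descendants.
The descendants' portion (3,300,000) is divided into 3 shares of 1,100,000: Sorcha and Kalinda each take 1,100,000; Aditi's 1,100,000 share passes to Aditi's issue.
Aditi's share (1,100,000) is divided into 2 shares of 550,000: Lena and Joris each take 550,000.

Tariq: 825,000; Sorcha: 1,100,000; Kalinda: 1,100,000; Lena: 550,000; Joris: 550,000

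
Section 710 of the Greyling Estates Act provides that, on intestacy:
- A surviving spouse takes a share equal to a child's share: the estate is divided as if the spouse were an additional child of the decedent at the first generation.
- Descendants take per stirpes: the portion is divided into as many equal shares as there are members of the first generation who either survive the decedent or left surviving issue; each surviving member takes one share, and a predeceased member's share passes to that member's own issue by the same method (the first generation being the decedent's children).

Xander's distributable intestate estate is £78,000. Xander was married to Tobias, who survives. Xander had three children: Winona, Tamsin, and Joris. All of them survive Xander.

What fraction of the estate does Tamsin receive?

The spouse counts as an additional share at the children's level, so there are 4 primary shares of £19,500. Tobias takes one such share (£19,500).
The children's combined portion (£58,500) is divided into 3 shares of £19,500: Winona, Tamsin, and Joris each take £19,500.

Tamsin receives 1/4 of the estate.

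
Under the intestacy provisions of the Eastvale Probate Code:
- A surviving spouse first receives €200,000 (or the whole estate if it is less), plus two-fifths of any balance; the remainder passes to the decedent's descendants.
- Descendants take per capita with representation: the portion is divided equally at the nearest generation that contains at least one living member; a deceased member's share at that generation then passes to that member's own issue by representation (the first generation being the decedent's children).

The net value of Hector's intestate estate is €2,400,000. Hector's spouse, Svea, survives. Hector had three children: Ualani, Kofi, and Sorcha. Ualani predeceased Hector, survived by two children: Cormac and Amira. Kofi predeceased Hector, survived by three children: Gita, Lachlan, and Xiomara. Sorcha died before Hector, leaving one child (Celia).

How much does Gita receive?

Gita receives €220,000.

Svea first takes €200,000, leaving a balance of €2,200,000. Svea then takes two-fifths of the balance (€880,000), for a total of €1,080,000. The remaining €1,320,000 passes to the descendants.
No child survives, so the initial division is made at the grandchildren's generation.
The descendants' portion (€1,320,000) is divided into 6 shares of €220,000: Cormac, Amira, Gita, Lachlan, Xiomara, and Celia each take €220,000.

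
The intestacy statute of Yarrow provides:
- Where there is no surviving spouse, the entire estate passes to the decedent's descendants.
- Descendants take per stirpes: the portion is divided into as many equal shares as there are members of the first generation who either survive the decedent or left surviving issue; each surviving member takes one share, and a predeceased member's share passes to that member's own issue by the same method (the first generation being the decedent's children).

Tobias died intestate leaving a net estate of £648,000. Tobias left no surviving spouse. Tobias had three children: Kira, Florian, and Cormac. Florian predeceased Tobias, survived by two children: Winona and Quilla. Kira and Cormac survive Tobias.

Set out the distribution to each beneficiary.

Kira: £216,000; Winona: £108,000; Quilla: £108,000; Cormac: £216,000

The entire £648,000 passes to the descendants.
That amount (£648,000) is divided into 3 shares of £216,000: Kira and Cormac each take £216,000; Florian's £216,000 share passes to Florian's issue.
Florian's share (£216,000) is divided into 2 shares of £108,000: Winona and Quilla each take £108,000.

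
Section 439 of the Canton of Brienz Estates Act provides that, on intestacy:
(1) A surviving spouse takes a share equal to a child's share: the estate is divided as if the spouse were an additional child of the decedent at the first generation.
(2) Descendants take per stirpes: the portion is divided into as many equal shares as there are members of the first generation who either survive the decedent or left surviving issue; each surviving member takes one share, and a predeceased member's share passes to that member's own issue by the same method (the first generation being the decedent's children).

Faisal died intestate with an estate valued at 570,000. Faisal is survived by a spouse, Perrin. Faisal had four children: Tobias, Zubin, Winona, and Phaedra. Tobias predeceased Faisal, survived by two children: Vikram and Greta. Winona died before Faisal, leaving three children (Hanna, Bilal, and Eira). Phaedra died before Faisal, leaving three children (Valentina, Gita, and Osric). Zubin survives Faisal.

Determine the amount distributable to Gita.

The spouse counts as an additional share at the children's level, so there are 5 primary shares of 114,000. Perrin takes one such share (114,000).
The children's combined portion (456,000) is divided into 4 shares of 114,000: Zubin takes 114,000; Tobias's 114,000 share passes to Tobias's issue; Winona's 114,000 share passes to Winona's issue; Phaedra's 114,000 share passes to Phaedra's issue.
Tobias's share (114,000) is divided into 2 shares of 57,000: Vikram and Greta each take 57,000.
Winona's share (114,000) is divided into 3 shares of 38,000: Hanna, Bilal, and Eira each take 38,000.
Phaedra's share (114,000) is divided into 3 shares of 38,000: Valentina, Gita, and Osric each take 38,000.

Gita receives 38,000.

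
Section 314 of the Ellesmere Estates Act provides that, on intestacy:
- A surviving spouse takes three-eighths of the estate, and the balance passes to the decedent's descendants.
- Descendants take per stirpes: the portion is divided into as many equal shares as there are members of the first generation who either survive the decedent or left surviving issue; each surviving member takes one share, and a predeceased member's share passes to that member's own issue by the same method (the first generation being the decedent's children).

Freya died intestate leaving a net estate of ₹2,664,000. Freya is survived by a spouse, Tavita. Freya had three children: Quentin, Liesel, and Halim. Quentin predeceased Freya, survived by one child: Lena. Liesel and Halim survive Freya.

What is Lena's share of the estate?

Tavita takes three-eighths of ₹2,664,000 = ₹999,000. The remaining ₹1,665,000 passes to the descendants.
The descendants' portion (₹1,665,000) is divided into 3 shares of ₹555,000: Liesel and Halim each take ₹555,000; Quentin's ₹555,000 share passes to Quentin's issue.
Quentin's share (₹555,000) passes entirely to Lena.

Lena receives ₹555,000.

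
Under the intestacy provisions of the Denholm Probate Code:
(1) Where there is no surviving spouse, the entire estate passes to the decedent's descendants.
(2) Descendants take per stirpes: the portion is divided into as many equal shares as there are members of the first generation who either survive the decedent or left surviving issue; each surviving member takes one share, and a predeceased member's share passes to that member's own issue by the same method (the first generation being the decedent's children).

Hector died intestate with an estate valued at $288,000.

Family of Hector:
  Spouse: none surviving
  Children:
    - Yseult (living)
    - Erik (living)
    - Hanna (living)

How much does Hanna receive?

The entire $288,000 passes to the descendants.
That amount ($288,000) is divided into 3 shares of $96,000: Yseult, Erik, and Hanna each take $96,000.

Hanna receives $96,000.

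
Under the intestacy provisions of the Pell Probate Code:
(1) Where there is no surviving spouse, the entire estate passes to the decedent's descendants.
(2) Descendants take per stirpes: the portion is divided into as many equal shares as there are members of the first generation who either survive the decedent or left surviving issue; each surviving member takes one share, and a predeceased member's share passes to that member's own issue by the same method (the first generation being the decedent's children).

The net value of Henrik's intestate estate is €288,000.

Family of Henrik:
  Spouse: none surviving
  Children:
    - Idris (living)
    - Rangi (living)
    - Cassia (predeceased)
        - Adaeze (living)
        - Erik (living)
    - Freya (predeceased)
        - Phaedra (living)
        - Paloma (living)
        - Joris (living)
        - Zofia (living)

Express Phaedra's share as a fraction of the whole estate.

Phaedra receives 1/16 of the estate.

The entire €288,000 passes to the descendants.
That amount (€288,000) is divided into 4 shares of €72,000: Idris and Rangi each take €72,000; Cassia's €72,000 share passes to Cassia's issue; Freya's €72,000 share passes to Freya's issue.
Cassia's share (€72,000) is divided into 2 shares of €36,000: Adaeze and Erik each take €36,000.
Freya's share (€72,000) is divided into 4 shares of €18,000: Phaedra, Paloma, Joris, and Zofia each take €18,000.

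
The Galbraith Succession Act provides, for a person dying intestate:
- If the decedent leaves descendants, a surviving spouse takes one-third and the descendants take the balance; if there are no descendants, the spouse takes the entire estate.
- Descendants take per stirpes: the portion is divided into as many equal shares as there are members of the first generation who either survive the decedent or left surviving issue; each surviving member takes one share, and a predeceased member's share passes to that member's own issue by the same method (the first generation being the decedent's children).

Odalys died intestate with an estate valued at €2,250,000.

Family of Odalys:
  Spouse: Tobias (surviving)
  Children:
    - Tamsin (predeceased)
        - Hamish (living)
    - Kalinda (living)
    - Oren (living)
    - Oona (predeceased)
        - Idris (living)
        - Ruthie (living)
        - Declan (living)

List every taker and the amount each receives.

Tobias takes one-third of €2,250,000 = €750,000. The remaining €1,500,000 passes to the descendants.
The descendants' portion (€1,500,000) is divided into 4 shares of €375,000: Kalinda and Oren each take €375,000; Tamsin's €375,000 share passes to Tamsin's issue; Oona's €375,000 share passes to Oona's issue.
Tamsin's share (€375,000) passes entirely to Hamish.
Oona's share (€375,000) is divided into 3 shares of €125,000: Idris, Ruthie, and Declan each take €125,000.

Tobias: €750,000; Hamish: €375,000; Kalinda: €375,000; Oren: €375,000; Idris: €125,000; Ruthie: €125,000; Declan: €125,000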